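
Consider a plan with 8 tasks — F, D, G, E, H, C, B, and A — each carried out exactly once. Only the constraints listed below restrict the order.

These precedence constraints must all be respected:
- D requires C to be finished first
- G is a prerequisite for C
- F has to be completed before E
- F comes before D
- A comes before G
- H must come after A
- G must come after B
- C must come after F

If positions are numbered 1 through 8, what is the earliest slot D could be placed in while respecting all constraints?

Every task that must precede D has to come before it. Tracing all chains that end at D, those tasks are: F, G, C, B, A — 5 in total.
So at minimum 5 tasks come before D, putting D no earlier than position 6. That position is achievable by scheduling exactly those predecessors first.

6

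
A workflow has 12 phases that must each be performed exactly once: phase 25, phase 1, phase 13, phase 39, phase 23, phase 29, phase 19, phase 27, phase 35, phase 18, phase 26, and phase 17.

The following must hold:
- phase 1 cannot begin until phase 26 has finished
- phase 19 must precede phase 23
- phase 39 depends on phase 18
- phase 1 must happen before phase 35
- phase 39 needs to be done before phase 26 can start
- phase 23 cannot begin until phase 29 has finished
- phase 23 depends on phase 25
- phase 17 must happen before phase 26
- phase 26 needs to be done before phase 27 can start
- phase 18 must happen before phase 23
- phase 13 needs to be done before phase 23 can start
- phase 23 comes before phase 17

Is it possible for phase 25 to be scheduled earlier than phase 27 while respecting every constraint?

Yes

Every valid ordering already has phase 25 before phase 27 (the constraints require it), so in particular at least one does.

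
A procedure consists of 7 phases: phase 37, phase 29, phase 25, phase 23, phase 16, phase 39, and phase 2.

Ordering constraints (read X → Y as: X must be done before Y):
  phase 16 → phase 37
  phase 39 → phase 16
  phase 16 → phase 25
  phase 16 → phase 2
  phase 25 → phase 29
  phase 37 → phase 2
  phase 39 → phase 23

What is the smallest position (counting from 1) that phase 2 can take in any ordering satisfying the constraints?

Working backwards through the constraints from phase 2, its full set of required predecessors is phase 37, phase 16, phase 39 — 3 of them.
So at minimum 3 phases come before phase 2, putting phase 2 no earlier than position 4. That position is achievable by scheduling exactly those predecessors first.

4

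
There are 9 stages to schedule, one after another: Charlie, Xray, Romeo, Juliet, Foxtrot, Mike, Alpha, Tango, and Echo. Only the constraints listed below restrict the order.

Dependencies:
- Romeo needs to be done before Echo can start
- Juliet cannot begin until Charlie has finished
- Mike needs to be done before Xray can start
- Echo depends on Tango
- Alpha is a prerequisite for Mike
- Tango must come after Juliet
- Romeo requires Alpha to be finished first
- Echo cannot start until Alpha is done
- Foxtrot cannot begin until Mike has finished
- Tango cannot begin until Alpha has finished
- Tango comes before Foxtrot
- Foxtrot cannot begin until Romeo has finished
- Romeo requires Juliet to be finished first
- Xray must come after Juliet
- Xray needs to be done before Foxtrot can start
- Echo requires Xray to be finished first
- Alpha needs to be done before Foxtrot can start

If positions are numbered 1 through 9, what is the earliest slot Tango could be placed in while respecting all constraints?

Working backwards through the constraints from Tango, its full set of required predecessors is Charlie, Juliet, Alpha — 3 of them.
With 3 mandatory predecessors, the earliest Tango can sit is position 3+1 = 4, and placing just those 3 first achieves it.

4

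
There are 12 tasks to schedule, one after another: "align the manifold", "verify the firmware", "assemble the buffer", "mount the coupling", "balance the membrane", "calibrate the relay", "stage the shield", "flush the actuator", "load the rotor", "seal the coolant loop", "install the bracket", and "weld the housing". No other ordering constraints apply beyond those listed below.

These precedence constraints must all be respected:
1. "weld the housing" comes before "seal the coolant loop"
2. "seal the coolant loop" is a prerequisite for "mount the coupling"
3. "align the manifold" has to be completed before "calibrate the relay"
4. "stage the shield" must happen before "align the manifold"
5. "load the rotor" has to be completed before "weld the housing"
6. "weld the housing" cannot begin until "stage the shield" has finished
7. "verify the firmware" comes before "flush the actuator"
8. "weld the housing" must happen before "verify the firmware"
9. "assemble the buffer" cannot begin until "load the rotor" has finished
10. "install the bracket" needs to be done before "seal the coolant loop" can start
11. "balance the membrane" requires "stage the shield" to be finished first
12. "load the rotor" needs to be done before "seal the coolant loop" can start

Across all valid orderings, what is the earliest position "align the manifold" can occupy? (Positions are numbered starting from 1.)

Working backwards through the constraints from "align the manifold", its only required predecessor is "stage the shield".
With 1 mandatory predecessor, the earliest "align the manifold" can sit is position 1+1 = 2, and placing just that one first achieves it.

2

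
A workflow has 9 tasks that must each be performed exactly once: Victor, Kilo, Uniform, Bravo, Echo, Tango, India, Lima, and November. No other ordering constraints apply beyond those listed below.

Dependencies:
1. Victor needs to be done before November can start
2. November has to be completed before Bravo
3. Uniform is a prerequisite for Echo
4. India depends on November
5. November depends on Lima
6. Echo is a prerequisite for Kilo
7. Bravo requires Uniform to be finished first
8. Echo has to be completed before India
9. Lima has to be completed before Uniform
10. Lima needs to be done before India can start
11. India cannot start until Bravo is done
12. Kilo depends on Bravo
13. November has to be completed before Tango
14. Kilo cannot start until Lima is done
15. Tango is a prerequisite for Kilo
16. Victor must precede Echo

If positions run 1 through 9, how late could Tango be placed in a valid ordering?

The only task forced after Tango (directly or by a chain) is Kilo.
So at least 1 task follows Tango, putting Tango no later than position 8. That position is achievable by scheduling everything else first.

8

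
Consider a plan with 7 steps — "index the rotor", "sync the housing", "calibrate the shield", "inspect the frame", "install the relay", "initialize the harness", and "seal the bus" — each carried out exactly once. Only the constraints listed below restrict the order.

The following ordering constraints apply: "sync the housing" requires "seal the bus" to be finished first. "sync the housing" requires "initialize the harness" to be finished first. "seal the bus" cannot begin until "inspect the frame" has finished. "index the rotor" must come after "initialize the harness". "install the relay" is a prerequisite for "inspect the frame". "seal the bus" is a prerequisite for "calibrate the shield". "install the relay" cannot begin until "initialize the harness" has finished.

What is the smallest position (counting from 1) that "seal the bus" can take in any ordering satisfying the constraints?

Working backwards through the constraints from "seal the bus", its full set of required predecessors is "inspect the frame", "install the relay", "initialize the harness" — 3 of them.
With 3 mandatory predecessors, the earliest "seal the bus" can sit is position 3+1 = 4, and placing just those 3 first achieves it.

4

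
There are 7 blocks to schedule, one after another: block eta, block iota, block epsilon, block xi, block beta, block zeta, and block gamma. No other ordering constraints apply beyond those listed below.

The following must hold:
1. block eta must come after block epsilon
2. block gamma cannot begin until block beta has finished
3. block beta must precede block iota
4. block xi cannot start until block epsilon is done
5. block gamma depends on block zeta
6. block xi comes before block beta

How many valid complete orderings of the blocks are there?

52

The blocks with no prerequisites are block epsilon, block zeta; any of them can be placed first.
Systematically extending each partial ordering one block at a time and counting, there are 52 complete orderings.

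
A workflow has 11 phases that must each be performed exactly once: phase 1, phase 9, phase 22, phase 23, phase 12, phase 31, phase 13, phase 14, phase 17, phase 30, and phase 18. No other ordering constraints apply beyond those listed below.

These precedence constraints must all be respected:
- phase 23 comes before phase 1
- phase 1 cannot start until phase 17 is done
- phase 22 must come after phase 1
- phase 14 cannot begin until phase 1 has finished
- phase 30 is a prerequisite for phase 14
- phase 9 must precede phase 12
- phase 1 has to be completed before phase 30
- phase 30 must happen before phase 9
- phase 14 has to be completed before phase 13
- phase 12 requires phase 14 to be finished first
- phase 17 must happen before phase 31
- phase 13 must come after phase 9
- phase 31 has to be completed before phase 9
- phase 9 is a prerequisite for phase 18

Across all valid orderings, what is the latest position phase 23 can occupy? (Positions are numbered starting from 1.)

The phases that are forced after phase 23, directly or by a chain of constraints, are phase 1, phase 9, phase 22, phase 12, phase 13, phase 14, phase 30, phase 18. That's 8 phases.
With 8 mandatory successors out of 11 phases total, the latest slot for phase 23 is 11−8 = 3, and it's reachable by doing all non-successors before phase 23.

3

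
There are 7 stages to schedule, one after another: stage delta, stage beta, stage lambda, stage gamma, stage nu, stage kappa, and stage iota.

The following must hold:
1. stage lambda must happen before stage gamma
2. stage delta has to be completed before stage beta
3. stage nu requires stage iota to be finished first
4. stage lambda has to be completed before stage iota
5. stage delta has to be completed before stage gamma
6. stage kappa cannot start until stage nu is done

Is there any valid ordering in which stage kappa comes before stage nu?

No

The constraints give a chain stage nu → stage kappa, which forces stage nu before stage kappa.
Hence stage kappa can never be scheduled before stage nu.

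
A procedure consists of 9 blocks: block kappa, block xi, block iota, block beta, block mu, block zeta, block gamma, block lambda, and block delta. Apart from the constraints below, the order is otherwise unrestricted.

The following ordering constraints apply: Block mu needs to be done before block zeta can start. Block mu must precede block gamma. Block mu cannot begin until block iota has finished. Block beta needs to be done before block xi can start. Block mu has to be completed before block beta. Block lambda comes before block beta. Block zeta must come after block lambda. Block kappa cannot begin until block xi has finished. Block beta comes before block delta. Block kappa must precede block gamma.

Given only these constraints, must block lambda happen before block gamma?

There is a constraint chain block lambda → block beta → block xi → block kappa → block gamma.
So block lambda must precede block gamma in any valid ordering.

Yes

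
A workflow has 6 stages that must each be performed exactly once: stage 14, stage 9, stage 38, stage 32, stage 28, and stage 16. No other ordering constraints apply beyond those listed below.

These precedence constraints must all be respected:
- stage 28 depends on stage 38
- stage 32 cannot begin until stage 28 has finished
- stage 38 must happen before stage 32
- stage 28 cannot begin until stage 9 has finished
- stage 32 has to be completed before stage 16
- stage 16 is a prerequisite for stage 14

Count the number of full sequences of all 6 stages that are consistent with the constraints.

The stages with no prerequisites are stage 9, stage 38; any of them can be placed first.
Systematically extending each partial ordering one stage at a time and counting, there are 2 complete orderings.

2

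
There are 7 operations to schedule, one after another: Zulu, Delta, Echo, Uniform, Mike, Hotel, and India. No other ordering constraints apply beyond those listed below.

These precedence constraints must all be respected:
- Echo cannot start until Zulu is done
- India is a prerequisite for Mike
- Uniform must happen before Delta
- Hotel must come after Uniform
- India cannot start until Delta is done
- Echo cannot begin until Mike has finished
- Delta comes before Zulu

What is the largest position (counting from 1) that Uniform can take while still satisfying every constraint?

Every operation that must follow Uniform has to come after it. Tracing all chains starting from Uniform, those operations are: Zulu, Delta, Echo, Mike, Hotel, India — 6 in total.
So at least 6 operations follow Uniform, putting Uniform no later than position 1. That position is achievable by scheduling everything else first.

1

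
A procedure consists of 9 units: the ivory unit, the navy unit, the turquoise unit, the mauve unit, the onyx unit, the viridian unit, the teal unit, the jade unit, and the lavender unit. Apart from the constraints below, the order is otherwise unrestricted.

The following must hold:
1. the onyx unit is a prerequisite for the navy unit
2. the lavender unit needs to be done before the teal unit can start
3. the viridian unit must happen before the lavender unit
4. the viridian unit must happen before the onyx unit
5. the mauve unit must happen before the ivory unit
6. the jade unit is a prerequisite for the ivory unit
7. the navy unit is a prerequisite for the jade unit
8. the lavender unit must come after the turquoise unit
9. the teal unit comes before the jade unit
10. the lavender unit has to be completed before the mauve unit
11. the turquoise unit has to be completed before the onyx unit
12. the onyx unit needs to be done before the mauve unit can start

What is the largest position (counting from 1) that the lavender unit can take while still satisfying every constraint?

The units that are forced after the lavender unit, directly or by a chain of constraints, are the ivory unit, the mauve unit, the teal unit, the jade unit. That's 4 units.
So at least 4 units follow the lavender unit, putting the lavender unit no later than position 5. That position is achievable by scheduling everything else first.

5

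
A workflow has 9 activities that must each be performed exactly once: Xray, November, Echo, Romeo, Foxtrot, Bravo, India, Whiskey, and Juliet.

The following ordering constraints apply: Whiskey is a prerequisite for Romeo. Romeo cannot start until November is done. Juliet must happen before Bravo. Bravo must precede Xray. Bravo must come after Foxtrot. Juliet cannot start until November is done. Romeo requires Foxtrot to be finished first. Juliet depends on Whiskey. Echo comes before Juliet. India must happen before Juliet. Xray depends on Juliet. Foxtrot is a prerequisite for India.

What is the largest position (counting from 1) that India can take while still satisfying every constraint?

6

The activities that are forced after India, directly or by a chain of constraints, are Xray, Bravo, Juliet. That's 3 activities.
With 3 mandatory successors out of 9 activities total, the latest slot for India is 9−3 = 6, and it's reachable by doing all non-successors before India.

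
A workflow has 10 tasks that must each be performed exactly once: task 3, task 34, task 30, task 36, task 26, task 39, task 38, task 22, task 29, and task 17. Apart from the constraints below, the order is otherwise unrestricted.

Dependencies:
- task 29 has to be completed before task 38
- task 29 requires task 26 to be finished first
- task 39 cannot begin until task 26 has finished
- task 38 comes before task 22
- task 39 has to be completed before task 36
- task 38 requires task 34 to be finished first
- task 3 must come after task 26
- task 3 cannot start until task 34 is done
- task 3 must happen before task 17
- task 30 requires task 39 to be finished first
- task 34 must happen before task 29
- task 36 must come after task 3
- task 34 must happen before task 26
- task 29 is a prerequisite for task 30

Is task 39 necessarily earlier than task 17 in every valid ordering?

No

Task 39 and task 17 are not related by any chain of constraints.
There exist valid orderings with task 17 before task 39, so task 39 is not required to come first.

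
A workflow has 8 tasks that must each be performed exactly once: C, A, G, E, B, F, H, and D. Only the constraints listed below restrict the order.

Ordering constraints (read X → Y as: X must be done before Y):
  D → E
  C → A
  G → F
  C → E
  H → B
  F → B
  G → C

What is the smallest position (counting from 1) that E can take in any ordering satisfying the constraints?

4

Every task that must precede E has to come before it. Tracing all chains that end at E, those tasks are: C, G, D — 3 in total.
So at minimum 3 tasks come before E, putting E no earlier than position 4. That position is achievable by scheduling exactly those predecessors first.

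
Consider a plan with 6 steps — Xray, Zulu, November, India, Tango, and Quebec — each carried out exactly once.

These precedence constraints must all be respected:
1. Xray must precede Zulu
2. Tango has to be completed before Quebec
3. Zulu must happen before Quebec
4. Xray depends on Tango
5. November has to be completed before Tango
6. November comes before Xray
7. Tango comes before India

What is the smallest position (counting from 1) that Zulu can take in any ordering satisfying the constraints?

4

The steps that are forced before Zulu, directly or transitively, are Xray, November, Tango. That's 3 steps.
So at minimum 3 steps come before Zulu, putting Zulu no earlier than position 4. That position is achievable by scheduling exactly those predecessors first.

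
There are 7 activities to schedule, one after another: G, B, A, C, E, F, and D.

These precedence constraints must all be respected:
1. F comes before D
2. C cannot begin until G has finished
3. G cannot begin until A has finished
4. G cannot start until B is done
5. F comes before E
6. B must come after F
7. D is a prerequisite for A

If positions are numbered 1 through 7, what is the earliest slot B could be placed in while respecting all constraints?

2

The only activity forced before B (directly or transitively) is F.
So at minimum 1 activity comes before B, putting B no earlier than position 2. That position is achievable by scheduling exactly that predecessor first.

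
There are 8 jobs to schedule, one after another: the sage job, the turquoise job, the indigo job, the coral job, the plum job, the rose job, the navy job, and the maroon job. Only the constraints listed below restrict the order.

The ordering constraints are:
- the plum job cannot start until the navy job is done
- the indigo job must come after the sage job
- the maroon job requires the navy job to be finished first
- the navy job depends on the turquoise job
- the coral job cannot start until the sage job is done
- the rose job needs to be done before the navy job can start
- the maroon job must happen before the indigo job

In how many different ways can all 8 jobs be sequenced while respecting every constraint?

3 jobs have no prerequisites (the sage job, the turquoise job, the rose job), so any of them could come first.
Counting all ways to extend the partial order to a total order gives 158.

158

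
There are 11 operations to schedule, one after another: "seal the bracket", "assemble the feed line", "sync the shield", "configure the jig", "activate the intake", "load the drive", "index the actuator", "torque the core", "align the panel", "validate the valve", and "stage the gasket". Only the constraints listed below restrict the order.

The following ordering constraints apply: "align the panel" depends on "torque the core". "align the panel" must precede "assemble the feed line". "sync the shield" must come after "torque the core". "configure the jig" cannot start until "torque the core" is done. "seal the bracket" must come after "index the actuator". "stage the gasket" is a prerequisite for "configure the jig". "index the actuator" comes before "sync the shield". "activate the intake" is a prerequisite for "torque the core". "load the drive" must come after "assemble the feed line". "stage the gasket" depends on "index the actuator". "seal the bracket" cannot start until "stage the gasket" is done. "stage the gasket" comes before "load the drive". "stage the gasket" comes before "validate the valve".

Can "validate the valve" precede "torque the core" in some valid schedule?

Yes

Nothing in the constraints forces "torque the core" before "validate the valve" — there is no chain from "torque the core" to "validate the valve".
So a valid ordering placing "validate the valve" earlier than "torque the core" exists.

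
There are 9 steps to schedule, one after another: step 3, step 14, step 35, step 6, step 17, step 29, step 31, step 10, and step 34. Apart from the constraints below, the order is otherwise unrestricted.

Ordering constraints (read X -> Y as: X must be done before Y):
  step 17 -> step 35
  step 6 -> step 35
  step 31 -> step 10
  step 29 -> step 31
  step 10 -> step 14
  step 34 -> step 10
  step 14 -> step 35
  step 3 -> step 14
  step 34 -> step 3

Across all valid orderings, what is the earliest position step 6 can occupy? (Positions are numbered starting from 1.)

Nothing is required before step 6; it can be the very first step.

1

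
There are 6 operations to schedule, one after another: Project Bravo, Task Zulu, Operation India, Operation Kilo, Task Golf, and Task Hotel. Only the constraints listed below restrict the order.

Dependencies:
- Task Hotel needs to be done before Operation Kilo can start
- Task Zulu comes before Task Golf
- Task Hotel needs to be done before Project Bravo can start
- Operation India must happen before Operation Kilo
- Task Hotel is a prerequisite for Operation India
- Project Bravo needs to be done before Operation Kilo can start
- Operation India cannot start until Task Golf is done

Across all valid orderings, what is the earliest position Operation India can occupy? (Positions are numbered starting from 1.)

Every operation that must precede Operation India has to come before it. Tracing all chains that end at Operation India, those operations are: Task Zulu, Task Golf, Task Hotel — 3 in total.
With 3 mandatory predecessors, the earliest Operation India can sit is position 3+1 = 4, and placing just those 3 first achieves it.

4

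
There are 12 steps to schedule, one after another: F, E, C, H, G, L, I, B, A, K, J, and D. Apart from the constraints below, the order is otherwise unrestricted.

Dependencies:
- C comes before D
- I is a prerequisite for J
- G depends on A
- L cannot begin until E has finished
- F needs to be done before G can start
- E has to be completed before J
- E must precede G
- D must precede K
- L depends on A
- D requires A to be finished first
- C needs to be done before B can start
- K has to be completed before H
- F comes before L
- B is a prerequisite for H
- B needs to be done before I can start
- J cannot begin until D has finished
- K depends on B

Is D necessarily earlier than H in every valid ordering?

Yes

Chaining the stated constraints: D → K → H.
Hence D necessarily comes before H.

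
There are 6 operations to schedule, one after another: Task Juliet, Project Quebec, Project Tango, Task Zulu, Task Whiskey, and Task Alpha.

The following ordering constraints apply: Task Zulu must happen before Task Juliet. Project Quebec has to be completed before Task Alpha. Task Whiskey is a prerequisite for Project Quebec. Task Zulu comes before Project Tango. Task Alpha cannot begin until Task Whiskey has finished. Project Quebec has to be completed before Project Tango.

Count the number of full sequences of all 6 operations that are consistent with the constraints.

The operations with no prerequisites are Task Zulu, Task Whiskey; any of them can be placed first.
Systematically extending each partial ordering one operation at a time and counting, there are 26 complete orderings.

26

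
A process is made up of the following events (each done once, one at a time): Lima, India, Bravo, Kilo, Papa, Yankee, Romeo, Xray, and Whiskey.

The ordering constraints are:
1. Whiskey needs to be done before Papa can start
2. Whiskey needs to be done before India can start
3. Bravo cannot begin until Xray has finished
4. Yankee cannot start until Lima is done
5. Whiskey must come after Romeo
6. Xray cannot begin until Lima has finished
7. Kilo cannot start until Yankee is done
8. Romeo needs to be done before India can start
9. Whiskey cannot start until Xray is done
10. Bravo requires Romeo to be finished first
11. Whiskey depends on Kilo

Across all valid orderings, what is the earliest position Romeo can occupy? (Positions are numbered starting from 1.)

1

No constraint forces any other event before Romeo, so it can be placed first.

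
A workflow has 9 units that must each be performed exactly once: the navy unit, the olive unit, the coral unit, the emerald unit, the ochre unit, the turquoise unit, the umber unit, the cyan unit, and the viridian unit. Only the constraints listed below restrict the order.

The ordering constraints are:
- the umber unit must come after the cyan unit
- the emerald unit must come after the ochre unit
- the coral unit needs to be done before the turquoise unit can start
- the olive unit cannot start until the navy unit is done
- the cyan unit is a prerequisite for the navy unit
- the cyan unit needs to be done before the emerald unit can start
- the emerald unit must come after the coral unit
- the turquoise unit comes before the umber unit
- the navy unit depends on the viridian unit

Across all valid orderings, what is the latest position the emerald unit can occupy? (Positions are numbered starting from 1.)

The emerald unit has no required successors, so nothing stops it from going last (position 9).

9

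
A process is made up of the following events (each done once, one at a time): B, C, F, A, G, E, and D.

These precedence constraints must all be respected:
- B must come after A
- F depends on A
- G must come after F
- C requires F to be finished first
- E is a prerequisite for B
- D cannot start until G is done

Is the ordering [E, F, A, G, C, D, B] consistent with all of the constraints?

The sequence places F ahead of A.
Since A is required before F, the ordering is invalid.

No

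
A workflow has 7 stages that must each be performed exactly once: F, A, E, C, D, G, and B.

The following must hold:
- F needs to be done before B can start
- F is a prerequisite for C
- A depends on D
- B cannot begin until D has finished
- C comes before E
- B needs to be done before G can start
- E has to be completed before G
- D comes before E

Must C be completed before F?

No

There is a chain F → C, which puts F before C.
So C does not have to come before F — it cannot.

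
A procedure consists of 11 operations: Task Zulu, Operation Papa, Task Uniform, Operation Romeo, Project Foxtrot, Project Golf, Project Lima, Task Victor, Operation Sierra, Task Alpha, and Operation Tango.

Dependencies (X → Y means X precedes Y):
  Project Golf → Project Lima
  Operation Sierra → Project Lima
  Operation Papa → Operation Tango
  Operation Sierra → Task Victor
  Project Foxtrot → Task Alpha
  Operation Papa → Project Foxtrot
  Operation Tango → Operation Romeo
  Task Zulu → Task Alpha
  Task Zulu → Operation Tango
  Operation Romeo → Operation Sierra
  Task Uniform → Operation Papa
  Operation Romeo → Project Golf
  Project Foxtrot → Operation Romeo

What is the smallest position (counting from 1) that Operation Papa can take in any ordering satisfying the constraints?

The only operation forced before Operation Papa (directly or transitively) is Task Uniform.
So at minimum 1 operation comes before Operation Papa, putting Operation Papa no earlier than position 2. That position is achievable by scheduling exactly that predecessor first.

2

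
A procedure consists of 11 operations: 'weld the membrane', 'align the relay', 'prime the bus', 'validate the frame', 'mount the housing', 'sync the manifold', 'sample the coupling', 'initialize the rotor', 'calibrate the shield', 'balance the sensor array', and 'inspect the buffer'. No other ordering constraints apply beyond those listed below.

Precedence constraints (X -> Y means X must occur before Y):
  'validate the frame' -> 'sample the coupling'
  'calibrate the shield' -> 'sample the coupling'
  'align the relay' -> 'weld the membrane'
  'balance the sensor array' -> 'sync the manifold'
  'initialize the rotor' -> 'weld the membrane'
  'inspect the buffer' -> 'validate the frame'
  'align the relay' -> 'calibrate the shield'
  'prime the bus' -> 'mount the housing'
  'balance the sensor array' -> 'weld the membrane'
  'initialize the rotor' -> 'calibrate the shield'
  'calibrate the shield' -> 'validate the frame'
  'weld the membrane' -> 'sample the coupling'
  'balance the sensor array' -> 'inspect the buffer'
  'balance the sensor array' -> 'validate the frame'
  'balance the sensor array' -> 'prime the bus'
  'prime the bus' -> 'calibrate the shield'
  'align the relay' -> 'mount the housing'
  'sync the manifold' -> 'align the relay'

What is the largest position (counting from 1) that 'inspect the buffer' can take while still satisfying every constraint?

Following every chain forward from 'inspect the buffer', the operations that must come later are 'validate the frame', 'sample the coupling' — 2 of them.
With 2 mandatory successors out of 11 operations total, the latest slot for 'inspect the buffer' is 11−2 = 9, and it's reachable by doing all non-successors before 'inspect the buffer'.

9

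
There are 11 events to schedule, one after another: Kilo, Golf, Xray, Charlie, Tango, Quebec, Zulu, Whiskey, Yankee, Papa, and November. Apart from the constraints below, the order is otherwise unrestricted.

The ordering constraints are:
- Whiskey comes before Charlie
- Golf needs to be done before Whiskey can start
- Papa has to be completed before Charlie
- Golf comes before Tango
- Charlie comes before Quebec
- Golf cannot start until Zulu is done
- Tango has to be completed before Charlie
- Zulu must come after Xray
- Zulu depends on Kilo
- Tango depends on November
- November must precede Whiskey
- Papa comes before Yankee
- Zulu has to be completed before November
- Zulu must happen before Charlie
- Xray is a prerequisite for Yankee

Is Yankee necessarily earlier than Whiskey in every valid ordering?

Nothing in the constraints links Yankee and Whiskey; they are unordered relative to each other.
So Yankee can come before Whiskey or after — it is not forced.

No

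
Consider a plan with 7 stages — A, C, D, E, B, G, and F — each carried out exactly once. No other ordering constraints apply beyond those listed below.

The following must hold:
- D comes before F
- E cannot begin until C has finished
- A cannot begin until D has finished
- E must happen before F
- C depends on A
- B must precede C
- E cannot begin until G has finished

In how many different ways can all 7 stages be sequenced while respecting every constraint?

The stages with no prerequisites are D, B, G; any of them can be placed first.
Counting all ways to extend the partial order to a total order gives 15.

15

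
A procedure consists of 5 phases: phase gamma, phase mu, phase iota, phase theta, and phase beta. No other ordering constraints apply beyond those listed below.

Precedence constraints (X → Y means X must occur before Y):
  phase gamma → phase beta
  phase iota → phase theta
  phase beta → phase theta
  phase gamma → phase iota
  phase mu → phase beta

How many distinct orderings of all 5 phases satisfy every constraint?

The phases with no prerequisites are phase gamma, phase mu; any of them can be placed first.
Systematically extending each partial ordering one phase at a time and counting, there are 5 complete orderings.

5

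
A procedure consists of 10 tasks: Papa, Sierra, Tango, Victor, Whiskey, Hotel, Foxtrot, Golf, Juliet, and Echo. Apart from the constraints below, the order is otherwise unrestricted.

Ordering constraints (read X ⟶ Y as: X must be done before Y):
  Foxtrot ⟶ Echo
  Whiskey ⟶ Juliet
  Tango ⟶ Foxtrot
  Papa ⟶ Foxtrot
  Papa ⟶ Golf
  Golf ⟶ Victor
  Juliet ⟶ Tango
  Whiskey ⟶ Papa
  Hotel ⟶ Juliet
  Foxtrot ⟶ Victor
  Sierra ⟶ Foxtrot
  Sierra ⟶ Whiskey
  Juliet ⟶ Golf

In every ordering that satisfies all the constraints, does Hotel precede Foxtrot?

Chaining the stated constraints: Hotel → Juliet → Tango → Foxtrot.
Hence Hotel necessarily comes before Foxtrot.

Yes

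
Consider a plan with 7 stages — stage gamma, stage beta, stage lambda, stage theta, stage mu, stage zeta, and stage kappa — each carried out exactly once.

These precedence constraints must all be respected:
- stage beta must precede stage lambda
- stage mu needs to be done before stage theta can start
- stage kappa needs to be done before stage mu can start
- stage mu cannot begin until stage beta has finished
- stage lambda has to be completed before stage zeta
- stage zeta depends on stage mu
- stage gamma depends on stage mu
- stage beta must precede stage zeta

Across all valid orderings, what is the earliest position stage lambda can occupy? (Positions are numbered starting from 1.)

The only stage forced before stage lambda (directly or transitively) is stage beta.
So at minimum 1 stage comes before stage lambda, putting stage lambda no earlier than position 2. That position is achievable by scheduling exactly that predecessor first.

2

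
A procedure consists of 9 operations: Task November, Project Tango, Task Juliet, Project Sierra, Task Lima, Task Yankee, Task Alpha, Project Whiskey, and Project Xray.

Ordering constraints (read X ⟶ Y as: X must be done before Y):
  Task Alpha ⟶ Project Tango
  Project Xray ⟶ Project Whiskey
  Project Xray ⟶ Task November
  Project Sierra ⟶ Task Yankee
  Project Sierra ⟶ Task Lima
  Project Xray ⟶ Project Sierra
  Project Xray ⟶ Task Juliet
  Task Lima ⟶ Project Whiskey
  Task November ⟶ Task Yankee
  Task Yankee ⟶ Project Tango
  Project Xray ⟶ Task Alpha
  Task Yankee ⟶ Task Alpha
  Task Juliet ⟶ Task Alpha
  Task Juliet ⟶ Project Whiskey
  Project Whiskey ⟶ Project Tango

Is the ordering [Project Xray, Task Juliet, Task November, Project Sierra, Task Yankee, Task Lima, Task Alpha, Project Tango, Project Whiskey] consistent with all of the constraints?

The sequence places Project Tango ahead of Project Whiskey.
But one of the constraints requires Project Whiskey before Project Tango, so this ordering violates it.

No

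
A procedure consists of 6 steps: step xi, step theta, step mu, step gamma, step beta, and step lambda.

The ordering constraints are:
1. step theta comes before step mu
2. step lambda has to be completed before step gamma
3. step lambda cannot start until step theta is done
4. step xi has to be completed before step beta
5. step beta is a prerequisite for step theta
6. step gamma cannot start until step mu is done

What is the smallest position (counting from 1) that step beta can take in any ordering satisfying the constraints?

The only step forced before step beta (directly or transitively) is step xi.
So at minimum 1 step comes before step beta, putting step beta no earlier than position 2. That position is achievable by scheduling exactly that predecessor first.

2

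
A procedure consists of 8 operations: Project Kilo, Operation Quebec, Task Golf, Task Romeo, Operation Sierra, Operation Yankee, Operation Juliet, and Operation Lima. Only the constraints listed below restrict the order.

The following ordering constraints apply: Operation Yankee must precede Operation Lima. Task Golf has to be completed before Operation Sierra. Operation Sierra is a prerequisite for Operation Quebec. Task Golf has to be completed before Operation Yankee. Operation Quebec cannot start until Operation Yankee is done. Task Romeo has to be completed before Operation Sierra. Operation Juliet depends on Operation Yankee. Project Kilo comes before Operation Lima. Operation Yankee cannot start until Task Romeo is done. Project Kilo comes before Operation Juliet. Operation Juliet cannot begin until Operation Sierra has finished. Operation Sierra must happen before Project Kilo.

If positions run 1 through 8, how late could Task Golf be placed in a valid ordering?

2

Following every chain forward from Task Golf, the operations that must come later are Project Kilo, Operation Quebec, Operation Sierra, Operation Yankee, Operation Juliet, Operation Lima — 6 of them.
With 6 mandatory successors out of 8 operations total, the latest slot for Task Golf is 8−6 = 2, and it's reachable by doing all non-successors before Task Golf.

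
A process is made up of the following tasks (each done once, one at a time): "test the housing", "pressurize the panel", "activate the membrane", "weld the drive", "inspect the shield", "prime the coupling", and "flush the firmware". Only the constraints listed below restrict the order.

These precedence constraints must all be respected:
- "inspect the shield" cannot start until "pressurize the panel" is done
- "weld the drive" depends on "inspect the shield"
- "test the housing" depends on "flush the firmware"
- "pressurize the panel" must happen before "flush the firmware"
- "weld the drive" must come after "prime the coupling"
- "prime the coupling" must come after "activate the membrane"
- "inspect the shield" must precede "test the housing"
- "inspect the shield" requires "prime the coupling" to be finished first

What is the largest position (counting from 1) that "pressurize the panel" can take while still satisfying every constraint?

The tasks that are forced after "pressurize the panel", directly or by a chain of constraints, are "test the housing", "weld the drive", "inspect the shield", "flush the firmware". That's 4 tasks.
So at least 4 tasks follow "pressurize the panel", putting "pressurize the panel" no later than position 3. That position is achievable by scheduling everything else first.

3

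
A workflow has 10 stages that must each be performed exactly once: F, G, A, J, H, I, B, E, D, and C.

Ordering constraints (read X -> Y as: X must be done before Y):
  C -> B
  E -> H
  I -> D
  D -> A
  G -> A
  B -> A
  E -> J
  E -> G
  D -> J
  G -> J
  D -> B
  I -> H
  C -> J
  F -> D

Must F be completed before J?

Chaining the stated constraints: F → D → J.
So F must precede J in any valid ordering.

Yes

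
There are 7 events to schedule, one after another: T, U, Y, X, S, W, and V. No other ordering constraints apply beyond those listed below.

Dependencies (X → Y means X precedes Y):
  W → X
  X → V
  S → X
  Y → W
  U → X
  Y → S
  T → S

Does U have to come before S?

U and S are not related by any chain of constraints.
There exist valid orderings with S before U, so U is not required to come first.

No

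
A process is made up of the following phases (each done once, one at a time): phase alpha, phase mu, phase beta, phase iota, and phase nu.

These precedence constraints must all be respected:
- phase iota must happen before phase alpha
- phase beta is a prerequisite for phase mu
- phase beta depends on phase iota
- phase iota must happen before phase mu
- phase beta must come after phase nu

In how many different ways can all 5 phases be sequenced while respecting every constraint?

7

2 phases have no prerequisites (phase iota, phase nu), so any of them could come first.
Systematically extending each partial ordering one phase at a time and counting, there are 7 complete orderings.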